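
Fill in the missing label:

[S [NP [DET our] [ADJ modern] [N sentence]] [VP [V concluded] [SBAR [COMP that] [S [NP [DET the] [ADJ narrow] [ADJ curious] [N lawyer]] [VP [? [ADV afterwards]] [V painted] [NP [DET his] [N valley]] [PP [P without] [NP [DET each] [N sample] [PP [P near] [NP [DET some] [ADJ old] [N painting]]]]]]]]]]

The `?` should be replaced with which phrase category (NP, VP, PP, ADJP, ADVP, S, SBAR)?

ADVP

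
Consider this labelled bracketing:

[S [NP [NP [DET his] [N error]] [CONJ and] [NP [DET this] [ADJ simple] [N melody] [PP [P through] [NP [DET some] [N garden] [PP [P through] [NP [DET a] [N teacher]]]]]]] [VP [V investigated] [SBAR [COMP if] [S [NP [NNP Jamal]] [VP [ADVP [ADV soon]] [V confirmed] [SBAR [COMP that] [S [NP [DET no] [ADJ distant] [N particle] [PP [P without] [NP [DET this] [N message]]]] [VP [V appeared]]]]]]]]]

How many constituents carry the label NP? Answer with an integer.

The NP constituents are: [NP his error and this simple melody through some garden through a teacher]; [NP his error]; [NP this simple melody through some garden through a teacher]; [NP some garden through a teacher]; [NP a teacher]; [NP Jamal] …. Total: 8.

8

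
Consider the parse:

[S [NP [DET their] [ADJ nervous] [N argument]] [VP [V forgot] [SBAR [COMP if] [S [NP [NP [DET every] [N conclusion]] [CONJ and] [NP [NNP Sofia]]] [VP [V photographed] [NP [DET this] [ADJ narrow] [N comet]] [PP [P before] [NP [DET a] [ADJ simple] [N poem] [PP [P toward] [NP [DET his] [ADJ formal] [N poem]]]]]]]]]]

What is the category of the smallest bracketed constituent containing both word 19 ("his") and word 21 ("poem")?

NP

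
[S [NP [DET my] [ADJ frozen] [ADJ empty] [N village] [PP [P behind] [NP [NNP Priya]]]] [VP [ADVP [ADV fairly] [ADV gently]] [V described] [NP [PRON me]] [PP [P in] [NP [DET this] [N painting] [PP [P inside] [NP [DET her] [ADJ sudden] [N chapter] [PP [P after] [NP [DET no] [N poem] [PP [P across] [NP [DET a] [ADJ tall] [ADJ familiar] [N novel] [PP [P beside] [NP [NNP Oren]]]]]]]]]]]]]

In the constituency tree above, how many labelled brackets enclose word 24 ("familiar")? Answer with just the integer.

Path from the root down to the word: S → VP → PP → NP → PP → NP → PP → NP → PP → NP → ADJ. That is 11 enclosing brackets.

11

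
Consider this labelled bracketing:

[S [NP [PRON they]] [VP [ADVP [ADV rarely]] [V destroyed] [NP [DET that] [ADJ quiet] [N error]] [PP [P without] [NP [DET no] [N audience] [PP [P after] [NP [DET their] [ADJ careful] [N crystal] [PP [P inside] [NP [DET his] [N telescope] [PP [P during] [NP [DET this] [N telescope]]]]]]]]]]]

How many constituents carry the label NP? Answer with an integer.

6

Listing each NP by its span: [NP they]; [NP that quiet error]; [NP no audience after their careful crystal inside his telescope during this telescope]; [NP their careful crystal inside his telescope during this telescope]; [NP his telescope during this telescope]; [NP this telescope] — that makes 6.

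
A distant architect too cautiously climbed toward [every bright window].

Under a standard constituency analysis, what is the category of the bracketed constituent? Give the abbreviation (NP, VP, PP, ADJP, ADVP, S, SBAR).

NP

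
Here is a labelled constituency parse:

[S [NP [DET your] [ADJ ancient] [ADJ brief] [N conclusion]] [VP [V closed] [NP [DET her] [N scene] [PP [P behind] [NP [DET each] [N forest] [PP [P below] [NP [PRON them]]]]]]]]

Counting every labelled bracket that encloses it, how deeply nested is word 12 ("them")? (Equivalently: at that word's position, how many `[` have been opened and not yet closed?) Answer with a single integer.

8

Counting open brackets not yet closed at "them": [S [VP [NP [PP [NP [PP [NP [PRON = 8.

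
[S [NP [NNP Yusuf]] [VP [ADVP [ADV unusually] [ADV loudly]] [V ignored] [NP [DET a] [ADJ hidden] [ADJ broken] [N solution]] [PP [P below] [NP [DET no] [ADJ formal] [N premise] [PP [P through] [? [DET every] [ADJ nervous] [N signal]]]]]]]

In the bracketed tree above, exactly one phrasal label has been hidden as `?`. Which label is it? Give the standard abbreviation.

A constituent whose immediate children are DET 'every', ADJ 'nervous', N 'signal' is a noun phrase: NP.

NP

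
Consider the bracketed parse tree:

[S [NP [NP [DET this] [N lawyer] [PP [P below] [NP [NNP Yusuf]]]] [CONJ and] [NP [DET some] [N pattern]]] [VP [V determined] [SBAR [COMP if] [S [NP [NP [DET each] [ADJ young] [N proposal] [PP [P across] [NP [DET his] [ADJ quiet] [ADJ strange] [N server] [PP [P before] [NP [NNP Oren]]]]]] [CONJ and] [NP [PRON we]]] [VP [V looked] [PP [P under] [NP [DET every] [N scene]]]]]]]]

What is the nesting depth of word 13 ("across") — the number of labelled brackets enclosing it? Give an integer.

8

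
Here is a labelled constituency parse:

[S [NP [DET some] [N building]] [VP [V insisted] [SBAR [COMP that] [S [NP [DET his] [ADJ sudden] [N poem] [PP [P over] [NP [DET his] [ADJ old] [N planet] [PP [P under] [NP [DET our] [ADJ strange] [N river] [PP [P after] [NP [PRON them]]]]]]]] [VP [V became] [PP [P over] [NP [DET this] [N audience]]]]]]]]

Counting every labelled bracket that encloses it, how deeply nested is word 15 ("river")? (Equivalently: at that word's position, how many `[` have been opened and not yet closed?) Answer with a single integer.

Counting open brackets not yet closed at "river": [S [VP [SBAR [S [NP [PP [NP [PP [NP [N = 10.

10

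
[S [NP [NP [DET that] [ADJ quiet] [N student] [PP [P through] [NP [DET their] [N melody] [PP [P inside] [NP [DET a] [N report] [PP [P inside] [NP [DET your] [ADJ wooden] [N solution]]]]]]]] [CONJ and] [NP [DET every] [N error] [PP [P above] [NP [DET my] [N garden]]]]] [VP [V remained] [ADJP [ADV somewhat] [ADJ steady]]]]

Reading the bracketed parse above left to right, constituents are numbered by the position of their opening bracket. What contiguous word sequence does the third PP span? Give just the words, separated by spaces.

inside your wooden solution

In left-to-right order the PP constituents are "through their melody inside a report inside your wooden solution"; "inside a report inside your wooden solution"; "inside your wooden solution"; "above my garden". Number 3 is "inside your wooden solution".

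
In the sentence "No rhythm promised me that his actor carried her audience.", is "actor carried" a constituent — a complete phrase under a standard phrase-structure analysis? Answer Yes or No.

The smallest constituent containing the whole sequence is the clause [S his actor carried her audience], but the sequence is only part of it — it straddles the boundary between noun phrase "his actor" and verb phrase "carried her audience".

No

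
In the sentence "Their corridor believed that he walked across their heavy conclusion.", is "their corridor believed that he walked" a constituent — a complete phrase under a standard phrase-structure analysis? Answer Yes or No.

"their" belongs to the noun phrase "their corridor" while "walked" belongs to the verb phrase "believed that he walked across their heavy conclusion"; a span that runs across that boundary is not a single phrase.

No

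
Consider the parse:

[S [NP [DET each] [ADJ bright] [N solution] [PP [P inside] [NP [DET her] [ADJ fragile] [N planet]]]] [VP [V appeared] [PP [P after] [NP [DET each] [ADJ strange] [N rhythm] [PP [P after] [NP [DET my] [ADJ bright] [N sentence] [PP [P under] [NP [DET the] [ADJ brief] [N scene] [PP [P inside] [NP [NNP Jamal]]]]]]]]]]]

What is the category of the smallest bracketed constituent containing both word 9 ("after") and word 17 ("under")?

PP

The smallest bracket enclosing both words is [PP after each strange rhythm after my bright sentence under the brief scene inside Jamal], so the label is PP.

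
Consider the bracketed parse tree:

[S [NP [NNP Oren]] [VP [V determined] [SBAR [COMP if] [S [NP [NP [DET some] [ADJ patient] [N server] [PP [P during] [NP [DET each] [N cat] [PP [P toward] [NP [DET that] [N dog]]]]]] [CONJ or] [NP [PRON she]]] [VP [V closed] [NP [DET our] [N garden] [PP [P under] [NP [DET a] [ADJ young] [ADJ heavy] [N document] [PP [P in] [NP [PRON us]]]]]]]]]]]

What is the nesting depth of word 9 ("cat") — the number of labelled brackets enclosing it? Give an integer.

Path from the root down to the word: S → VP → SBAR → S → NP → NP → PP → NP → N. That is 9 enclosing brackets.

9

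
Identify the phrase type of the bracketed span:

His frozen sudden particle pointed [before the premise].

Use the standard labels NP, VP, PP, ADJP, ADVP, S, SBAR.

PP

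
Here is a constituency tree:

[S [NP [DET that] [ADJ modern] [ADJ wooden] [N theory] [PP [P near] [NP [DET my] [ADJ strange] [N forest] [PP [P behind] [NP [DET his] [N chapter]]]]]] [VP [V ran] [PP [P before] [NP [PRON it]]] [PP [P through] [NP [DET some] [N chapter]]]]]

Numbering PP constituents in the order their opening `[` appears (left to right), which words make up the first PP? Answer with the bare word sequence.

near my strange forest behind his chapter

In left-to-right order the PP constituents are "near my strange forest behind his chapter"; "behind his chapter"; "before it"; "through some chapter". Number 1 is "near my strange forest behind his chapter".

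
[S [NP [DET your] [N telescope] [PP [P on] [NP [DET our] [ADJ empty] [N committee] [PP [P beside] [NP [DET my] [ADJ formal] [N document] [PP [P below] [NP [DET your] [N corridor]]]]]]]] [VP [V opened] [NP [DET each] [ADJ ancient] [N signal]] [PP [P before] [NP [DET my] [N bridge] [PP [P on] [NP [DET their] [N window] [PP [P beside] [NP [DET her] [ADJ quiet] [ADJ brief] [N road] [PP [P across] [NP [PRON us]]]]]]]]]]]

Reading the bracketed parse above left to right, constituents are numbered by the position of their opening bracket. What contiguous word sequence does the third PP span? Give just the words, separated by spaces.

Opening `[PP` markers occur at word positions 3, 7, 11, 18, 21, 24, 29; the third of these opens the constituent [PP below your corridor].

below your corridor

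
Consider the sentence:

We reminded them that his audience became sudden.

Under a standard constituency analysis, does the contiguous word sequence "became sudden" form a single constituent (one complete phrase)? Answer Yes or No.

"became sudden" is exactly the verb phrase [VP became sudden], a complete constituent.

Yes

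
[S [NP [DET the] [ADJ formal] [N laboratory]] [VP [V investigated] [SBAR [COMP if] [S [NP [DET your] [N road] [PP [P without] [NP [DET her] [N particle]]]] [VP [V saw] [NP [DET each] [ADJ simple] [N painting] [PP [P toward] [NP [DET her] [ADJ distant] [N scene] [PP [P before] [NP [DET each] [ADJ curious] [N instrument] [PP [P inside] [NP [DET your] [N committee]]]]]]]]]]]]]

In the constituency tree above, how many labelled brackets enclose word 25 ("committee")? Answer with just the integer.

Counting open brackets not yet closed at "committee": [S [VP [SBAR [S [VP [NP [PP [NP [PP [NP [PP [NP [N = 13.

13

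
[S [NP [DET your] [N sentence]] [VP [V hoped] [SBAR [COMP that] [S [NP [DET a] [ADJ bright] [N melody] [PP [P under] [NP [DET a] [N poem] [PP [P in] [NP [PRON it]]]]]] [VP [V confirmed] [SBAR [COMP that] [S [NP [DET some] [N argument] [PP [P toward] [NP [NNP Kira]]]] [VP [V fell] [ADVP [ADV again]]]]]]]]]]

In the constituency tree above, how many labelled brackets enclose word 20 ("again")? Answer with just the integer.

10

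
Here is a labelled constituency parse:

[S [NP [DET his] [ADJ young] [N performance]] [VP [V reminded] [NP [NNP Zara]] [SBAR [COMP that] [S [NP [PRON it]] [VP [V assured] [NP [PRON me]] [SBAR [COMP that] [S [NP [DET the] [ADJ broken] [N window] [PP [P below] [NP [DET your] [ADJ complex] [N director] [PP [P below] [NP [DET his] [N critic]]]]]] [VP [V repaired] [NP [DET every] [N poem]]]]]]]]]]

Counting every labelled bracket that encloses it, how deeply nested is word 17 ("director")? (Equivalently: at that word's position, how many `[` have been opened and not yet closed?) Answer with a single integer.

Path from the root down to the word: S → VP → SBAR → S → VP → SBAR → S → NP → PP → NP → N. That is 11 enclosing brackets.

11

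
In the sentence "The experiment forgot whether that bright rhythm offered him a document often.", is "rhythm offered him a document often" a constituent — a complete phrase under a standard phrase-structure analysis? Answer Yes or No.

"rhythm" belongs to the noun phrase "that bright rhythm" while "often" belongs to the verb phrase "offered him a document often"; a span that runs across that boundary is not a single phrase.

No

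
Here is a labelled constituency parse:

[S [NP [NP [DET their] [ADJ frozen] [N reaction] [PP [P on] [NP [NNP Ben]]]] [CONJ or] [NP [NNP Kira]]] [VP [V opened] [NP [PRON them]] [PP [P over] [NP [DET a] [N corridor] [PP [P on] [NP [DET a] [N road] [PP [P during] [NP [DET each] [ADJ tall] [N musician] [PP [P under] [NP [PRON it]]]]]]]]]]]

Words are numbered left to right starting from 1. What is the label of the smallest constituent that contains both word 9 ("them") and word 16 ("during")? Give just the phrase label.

VP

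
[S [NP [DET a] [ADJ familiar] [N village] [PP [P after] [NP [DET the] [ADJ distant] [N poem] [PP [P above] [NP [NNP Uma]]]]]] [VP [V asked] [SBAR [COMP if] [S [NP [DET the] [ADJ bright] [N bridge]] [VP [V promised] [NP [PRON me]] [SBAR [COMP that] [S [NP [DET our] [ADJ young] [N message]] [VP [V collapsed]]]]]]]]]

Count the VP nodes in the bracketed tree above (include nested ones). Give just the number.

Listing each VP by its span: [VP asked if the bright bridge promised me that our young message collapsed]; [VP promised me that our young message collapsed]; [VP collapsed] — that makes 3.

3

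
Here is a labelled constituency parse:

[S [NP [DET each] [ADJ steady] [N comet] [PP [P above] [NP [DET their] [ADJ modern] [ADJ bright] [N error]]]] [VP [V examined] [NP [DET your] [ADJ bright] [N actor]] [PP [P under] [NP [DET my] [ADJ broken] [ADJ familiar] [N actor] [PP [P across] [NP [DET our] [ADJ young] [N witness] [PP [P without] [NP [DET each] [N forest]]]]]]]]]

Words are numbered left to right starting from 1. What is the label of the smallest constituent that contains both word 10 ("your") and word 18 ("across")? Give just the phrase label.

VP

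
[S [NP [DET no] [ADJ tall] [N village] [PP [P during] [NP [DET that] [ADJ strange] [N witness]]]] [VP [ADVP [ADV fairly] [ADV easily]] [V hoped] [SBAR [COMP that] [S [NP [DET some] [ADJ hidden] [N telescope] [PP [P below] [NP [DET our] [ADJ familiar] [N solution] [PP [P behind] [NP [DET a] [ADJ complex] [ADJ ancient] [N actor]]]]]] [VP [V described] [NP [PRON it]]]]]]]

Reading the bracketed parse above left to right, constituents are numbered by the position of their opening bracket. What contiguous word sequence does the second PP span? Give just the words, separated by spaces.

below our familiar solution behind a complex ancient actor

The PP opening brackets appear, in order, over: "during that strange witness"; "below our familiar solution behind a complex ancient actor"; "behind a complex ancient actor". The second one spans "below our familiar solution behind a complex ancient actor".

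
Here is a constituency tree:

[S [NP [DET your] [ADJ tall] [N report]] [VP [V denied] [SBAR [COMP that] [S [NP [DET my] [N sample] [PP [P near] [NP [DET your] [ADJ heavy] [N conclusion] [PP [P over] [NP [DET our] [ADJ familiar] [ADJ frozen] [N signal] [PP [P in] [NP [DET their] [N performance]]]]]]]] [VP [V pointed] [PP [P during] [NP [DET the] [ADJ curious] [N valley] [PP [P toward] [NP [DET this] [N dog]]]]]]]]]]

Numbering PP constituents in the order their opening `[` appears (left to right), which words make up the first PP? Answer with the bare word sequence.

near your heavy conclusion over our familiar frozen signal in their performance

Opening `[PP` markers occur at word positions 8, 12, 17, 21, 25; the first of these opens the constituent [PP near your heavy conclusion over our familiar frozen signal in their performance].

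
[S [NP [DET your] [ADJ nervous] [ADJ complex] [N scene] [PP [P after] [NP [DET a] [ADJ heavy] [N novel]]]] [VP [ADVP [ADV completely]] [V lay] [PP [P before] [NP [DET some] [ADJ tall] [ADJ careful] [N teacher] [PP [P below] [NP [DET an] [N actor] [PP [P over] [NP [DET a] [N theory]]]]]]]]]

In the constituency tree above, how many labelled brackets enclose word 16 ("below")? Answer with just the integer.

6

Path from the root down to the word: S → VP → PP → NP → PP → P. That is 6 enclosing brackets.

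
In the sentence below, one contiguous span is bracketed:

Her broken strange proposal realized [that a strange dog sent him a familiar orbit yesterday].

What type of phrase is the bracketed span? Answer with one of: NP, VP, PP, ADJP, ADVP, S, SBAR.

SBAR

The span is built around the complementizer "that" — a subordinate clause (SBAR).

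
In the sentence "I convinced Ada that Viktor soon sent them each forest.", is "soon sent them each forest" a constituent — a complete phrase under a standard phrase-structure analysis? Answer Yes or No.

These words form the whole verb phrase headed by "sent", so yes — one constituent.

Yes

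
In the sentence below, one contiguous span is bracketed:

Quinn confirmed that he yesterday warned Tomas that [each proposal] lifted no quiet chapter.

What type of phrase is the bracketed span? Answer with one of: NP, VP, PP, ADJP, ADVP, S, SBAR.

NP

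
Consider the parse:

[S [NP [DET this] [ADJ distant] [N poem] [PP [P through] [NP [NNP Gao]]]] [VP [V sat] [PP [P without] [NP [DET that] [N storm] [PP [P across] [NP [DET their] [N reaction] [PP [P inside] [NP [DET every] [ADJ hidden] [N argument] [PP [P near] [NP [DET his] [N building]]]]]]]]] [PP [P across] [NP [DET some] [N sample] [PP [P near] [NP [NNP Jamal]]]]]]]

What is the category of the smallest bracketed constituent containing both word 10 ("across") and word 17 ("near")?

Both words fall inside [PP across their reaction inside every hidden argument near his building] (words 10–19), and no smaller constituent contains them both. Label: PP.

PP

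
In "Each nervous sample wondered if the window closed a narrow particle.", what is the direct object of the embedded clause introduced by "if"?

a narrow particle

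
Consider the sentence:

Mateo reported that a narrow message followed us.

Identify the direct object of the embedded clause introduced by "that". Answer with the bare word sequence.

us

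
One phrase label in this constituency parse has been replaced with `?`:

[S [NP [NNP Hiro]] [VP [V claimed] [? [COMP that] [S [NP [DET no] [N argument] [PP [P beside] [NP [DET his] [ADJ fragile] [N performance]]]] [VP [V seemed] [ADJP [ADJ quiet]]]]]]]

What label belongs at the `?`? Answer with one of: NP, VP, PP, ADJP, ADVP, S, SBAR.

A constituent whose immediate children are COMP 'that', S is a subordinate clause: SBAR.

SBAR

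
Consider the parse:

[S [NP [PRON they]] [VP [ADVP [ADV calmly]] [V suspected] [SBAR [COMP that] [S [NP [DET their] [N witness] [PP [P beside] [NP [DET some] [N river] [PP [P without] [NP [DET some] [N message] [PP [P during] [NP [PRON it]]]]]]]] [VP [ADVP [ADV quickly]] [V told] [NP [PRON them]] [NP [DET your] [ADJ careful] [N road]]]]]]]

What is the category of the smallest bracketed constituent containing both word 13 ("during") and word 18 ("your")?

S

Word 13 lies under S → VP → SBAR → S → NP → PP → NP → PP → NP → PP → P; word 18 lies under S → VP → SBAR → S → VP → NP → DET. The lowest shared node is the S.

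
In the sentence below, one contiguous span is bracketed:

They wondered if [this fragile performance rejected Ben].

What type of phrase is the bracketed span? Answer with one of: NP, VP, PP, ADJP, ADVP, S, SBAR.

S

The bracketed span "this fragile performance rejected Ben" is headed by "rejected", making it a clause (S).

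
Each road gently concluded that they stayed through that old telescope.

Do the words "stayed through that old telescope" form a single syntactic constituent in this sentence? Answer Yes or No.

Yes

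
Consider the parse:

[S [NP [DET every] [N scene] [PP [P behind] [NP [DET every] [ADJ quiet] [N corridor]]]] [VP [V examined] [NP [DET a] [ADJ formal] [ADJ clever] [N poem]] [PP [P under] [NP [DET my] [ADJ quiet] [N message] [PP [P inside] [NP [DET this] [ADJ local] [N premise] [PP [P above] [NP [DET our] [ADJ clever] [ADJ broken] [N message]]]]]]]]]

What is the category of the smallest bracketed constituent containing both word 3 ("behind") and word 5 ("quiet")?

The smallest bracket enclosing both words is [PP behind every quiet corridor], so the label is PP.

PP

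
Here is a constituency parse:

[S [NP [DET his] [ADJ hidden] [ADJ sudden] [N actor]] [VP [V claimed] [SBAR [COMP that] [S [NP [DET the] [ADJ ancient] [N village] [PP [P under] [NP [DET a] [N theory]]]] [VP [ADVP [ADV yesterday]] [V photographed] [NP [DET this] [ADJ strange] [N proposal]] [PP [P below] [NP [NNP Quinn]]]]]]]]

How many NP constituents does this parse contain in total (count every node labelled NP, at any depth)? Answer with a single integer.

Scanning left to right, an opening `[NP` appears at word positions 1, 7, 11, 15, 19 — 5 in total.

5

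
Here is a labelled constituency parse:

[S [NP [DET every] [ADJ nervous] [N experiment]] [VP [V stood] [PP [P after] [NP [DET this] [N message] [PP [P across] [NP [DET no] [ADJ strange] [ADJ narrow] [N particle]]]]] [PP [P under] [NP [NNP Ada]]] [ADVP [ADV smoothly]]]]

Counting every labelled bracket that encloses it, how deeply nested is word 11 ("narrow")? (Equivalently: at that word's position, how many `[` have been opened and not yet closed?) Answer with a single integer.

7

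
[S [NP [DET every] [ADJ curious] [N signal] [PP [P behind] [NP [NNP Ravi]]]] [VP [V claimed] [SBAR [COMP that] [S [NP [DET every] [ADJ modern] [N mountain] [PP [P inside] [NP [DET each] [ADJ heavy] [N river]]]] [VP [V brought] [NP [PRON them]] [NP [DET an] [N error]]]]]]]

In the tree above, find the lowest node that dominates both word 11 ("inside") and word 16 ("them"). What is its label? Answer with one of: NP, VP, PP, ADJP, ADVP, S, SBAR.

S

Both words fall inside [S every modern mountain inside each heavy river brought them an error] (words 8–18), and no smaller constituent contains them both. Label: S.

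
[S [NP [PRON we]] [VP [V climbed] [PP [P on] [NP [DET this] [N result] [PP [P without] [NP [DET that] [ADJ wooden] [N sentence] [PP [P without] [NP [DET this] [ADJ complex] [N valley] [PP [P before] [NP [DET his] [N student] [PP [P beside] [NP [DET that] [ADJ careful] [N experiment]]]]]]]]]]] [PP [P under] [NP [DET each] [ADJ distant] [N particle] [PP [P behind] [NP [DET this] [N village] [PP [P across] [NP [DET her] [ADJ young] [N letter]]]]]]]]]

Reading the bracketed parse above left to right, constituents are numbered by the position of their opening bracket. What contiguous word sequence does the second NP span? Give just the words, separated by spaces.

this result without that wooden sentence without this complex valley before his student beside that careful experiment

The NP opening brackets appear, in order, over: "we"; "this result without that wooden sentence without this complex valley before his student beside that careful experiment"; "that wooden sentence without this complex valley before his student beside that careful experiment"; "this complex valley before his student beside that careful experiment"; "his student beside that careful experiment"; "that careful experiment"; "each distant particle behind this village across her young letter"; "this village across her young letter"; "her young letter". The second one spans "this result without that wooden sentence without this complex valley before his student beside that careful experiment".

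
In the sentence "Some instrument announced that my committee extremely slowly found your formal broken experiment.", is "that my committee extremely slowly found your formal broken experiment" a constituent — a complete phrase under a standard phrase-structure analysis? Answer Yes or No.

Yes

"that my committee extremely slowly found your formal broken experiment" is exactly the subordinate clause [SBAR that my committee extremely slowly found your formal broken experiment], a complete constituent.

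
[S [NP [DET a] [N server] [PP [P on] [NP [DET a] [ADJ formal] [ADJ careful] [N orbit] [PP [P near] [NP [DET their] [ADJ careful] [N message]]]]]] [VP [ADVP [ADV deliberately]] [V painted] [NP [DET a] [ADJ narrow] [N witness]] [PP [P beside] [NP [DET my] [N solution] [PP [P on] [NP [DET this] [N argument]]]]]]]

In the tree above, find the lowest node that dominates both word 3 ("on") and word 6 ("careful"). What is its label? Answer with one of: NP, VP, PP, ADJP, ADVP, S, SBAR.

PP

Both words fall inside [PP on a formal careful orbit near their careful message] (words 3–11), and no smaller constituent contains them both. Label: PP.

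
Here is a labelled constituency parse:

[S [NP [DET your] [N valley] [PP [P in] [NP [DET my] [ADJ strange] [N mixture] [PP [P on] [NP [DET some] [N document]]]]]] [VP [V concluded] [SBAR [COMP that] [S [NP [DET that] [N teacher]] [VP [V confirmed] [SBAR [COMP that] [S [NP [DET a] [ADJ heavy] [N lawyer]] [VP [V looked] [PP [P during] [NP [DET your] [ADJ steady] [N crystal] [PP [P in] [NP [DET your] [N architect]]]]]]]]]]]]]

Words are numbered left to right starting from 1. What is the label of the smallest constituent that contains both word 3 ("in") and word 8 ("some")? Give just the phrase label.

PP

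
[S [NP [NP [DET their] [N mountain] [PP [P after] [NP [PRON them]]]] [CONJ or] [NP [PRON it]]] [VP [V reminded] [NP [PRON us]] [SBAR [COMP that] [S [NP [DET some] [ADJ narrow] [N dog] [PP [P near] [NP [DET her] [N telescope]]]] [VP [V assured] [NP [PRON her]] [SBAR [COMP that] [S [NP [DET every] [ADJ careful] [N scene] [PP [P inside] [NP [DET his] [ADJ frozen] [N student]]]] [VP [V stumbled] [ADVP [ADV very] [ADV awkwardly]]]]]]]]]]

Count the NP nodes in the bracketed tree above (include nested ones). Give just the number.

10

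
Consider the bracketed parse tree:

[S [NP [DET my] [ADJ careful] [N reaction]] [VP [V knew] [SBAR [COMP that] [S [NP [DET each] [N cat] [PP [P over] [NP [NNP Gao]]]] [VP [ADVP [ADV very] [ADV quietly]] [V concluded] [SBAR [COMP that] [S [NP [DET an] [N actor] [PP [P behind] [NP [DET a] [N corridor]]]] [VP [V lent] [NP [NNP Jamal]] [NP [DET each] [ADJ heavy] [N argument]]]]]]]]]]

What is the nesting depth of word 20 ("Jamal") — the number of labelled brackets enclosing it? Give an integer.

10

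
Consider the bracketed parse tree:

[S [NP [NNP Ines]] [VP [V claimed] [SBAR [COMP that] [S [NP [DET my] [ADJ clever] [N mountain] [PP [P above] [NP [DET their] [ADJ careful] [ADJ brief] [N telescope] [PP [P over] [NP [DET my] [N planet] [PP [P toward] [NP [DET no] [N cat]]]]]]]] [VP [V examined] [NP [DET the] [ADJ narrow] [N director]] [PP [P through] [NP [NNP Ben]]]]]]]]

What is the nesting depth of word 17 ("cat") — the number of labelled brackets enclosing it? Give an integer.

12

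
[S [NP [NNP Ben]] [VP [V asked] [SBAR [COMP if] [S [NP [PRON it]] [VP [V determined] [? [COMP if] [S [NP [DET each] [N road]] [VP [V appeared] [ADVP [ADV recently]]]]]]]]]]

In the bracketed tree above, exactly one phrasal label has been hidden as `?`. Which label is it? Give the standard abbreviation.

Looking at what the `?` directly dominates — COMP 'if', S — this is a subordinate clause (SBAR).

SBAR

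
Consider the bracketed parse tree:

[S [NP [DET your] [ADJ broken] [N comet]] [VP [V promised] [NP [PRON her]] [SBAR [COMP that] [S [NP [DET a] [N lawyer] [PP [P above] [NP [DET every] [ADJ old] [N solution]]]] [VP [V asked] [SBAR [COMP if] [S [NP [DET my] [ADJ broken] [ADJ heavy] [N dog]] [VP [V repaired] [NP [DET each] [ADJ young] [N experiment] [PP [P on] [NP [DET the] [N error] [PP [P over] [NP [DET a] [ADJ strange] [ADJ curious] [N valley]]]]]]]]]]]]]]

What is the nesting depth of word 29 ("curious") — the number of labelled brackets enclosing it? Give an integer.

14

The word sits inside ADJ, which is inside NP, inside PP, inside NP, inside PP, inside NP, inside VP, inside S, inside SBAR, inside VP, inside S, inside SBAR, inside VP, inside S — 14 brackets in all.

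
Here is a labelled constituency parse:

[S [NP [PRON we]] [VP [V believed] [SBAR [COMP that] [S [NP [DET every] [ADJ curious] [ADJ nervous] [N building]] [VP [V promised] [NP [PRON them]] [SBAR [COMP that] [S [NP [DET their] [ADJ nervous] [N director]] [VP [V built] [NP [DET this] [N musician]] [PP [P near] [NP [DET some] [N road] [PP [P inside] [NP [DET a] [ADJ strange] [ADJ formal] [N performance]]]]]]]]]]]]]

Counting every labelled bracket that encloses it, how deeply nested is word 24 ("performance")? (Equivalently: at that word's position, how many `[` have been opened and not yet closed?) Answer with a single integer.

Path from the root down to the word: S → VP → SBAR → S → VP → SBAR → S → VP → PP → NP → PP → NP → N. That is 13 enclosing brackets.

13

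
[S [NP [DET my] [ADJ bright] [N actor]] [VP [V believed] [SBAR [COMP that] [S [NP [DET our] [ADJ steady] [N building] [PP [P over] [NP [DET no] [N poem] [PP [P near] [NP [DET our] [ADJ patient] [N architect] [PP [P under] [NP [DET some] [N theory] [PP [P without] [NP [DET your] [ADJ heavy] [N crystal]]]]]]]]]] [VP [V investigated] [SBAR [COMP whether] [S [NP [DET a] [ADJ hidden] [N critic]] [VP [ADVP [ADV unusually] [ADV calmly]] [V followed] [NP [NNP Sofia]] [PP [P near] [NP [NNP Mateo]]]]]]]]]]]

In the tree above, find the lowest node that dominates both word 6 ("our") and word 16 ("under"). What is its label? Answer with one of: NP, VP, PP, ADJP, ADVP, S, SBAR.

NP

Word 6 lies under S → VP → SBAR → S → NP → DET; word 16 lies under S → VP → SBAR → S → NP → PP → NP → PP → NP → PP → P. The lowest shared node is the NP.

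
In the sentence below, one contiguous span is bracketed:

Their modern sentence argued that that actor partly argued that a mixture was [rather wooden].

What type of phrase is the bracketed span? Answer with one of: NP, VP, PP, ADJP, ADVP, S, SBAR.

ADJP

"wooden" is the head of the bracketed span, so the span is an adjective phrase: ADJP.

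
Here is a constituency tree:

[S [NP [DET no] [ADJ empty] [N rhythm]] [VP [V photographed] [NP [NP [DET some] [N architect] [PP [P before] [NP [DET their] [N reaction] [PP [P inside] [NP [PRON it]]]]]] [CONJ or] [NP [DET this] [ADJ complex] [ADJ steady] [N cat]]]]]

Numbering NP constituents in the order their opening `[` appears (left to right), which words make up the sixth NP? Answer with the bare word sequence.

this complex steady cat

Opening `[NP` markers occur at word positions 1, 5, 5, 8, 11, 13; the sixth of these opens the constituent [NP this complex steady cat].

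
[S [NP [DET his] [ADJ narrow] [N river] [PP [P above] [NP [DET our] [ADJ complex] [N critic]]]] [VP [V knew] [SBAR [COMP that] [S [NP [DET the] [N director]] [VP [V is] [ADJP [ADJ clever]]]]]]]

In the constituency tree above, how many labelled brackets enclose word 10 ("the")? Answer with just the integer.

6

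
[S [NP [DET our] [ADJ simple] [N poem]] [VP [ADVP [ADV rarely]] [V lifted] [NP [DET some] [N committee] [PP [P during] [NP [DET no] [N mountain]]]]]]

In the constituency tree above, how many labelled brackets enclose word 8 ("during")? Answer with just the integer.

The word sits inside P, which is inside PP, inside NP, inside VP, inside S — 5 brackets in all.

5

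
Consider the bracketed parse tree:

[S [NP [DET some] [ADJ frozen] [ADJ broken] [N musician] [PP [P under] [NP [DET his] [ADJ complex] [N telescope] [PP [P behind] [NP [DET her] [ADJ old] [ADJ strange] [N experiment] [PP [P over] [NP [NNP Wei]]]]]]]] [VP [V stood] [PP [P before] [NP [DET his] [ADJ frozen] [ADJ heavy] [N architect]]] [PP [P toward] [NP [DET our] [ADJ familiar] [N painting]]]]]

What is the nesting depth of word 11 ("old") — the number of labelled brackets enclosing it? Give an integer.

7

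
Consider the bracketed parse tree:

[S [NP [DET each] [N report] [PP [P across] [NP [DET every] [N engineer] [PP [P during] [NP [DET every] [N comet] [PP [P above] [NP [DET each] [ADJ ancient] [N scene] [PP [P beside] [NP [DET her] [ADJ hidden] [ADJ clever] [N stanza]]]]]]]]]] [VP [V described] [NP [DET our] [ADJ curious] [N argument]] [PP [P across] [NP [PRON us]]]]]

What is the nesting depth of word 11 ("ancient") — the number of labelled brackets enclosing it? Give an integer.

9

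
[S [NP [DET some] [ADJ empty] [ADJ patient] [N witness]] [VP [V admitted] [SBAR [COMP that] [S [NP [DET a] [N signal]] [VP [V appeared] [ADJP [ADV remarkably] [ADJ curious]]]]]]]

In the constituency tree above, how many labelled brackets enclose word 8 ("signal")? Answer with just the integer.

The word sits inside N, which is inside NP, inside S, inside SBAR, inside VP, inside S — 6 brackets in all.

6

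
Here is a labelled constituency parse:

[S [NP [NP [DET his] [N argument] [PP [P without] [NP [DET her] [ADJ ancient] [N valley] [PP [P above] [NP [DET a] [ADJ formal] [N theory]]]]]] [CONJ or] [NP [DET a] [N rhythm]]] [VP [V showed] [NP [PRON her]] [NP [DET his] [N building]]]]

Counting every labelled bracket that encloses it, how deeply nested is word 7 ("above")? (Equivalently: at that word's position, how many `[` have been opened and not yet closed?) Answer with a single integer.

7

Path from the root down to the word: S → NP → NP → PP → NP → PP → P. That is 7 enclosing brackets.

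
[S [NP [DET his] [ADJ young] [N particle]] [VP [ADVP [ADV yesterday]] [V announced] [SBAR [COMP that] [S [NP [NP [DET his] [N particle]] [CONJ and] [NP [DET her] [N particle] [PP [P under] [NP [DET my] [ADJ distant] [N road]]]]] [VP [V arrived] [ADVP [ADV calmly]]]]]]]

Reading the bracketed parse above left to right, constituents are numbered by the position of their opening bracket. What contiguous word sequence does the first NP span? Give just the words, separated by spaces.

The NP opening brackets appear, in order, over: "his young particle"; "his particle and her particle under my distant road"; "his particle"; "her particle under my distant road"; "my distant road". The first one spans "his young particle".

his young particle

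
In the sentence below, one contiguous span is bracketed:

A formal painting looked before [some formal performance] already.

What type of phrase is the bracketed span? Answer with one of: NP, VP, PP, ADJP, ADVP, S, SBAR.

NP

"performance" is the head of the bracketed span, so the span is a noun phrase: NP.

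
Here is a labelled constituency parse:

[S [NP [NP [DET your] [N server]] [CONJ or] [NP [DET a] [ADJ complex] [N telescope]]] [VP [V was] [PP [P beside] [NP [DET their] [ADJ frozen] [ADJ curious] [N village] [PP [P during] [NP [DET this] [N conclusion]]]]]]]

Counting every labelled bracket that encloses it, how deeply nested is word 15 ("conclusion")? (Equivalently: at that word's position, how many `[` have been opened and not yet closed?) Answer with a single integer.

7

Counting open brackets not yet closed at "conclusion": [S [VP [PP [NP [PP [NP [N = 7.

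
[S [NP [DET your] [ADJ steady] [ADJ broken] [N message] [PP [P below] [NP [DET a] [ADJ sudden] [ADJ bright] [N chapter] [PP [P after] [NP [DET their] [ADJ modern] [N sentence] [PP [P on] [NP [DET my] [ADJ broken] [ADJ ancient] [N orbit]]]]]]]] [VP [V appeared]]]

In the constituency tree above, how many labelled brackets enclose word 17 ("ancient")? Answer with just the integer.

9

Counting open brackets not yet closed at "ancient": [S [NP [PP [NP [PP [NP [PP [NP [ADJ = 9.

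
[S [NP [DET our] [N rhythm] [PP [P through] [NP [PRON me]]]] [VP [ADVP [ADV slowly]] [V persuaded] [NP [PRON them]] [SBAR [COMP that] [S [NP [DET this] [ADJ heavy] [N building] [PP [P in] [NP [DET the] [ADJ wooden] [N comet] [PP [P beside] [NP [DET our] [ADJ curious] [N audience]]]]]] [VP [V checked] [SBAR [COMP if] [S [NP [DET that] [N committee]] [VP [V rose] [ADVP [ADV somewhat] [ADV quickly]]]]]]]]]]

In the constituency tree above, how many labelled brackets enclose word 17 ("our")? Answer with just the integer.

10

Path from the root down to the word: S → VP → SBAR → S → NP → PP → NP → PP → NP → DET. That is 10 enclosing brackets.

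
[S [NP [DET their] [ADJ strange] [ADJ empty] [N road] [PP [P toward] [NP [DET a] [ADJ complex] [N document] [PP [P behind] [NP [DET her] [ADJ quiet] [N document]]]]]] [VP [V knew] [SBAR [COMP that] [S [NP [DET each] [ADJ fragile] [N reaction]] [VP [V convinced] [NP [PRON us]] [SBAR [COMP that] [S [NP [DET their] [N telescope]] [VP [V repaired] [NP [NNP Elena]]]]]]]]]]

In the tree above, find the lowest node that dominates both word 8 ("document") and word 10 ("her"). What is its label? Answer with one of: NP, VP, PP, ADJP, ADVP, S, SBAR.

NP

Word 8 lies under S → NP → PP → NP → N; word 10 lies under S → NP → PP → NP → PP → NP → DET. The lowest shared node is the NP.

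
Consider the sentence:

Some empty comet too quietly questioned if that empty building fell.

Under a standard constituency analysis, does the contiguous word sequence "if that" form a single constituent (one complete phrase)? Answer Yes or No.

No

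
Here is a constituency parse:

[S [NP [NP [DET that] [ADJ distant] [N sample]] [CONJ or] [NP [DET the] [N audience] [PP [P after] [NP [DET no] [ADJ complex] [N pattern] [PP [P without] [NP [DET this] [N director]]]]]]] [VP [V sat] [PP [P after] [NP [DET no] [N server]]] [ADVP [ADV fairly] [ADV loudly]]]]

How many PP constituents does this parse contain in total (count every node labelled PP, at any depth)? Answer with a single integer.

The PP constituents are: [PP after no complex pattern without this director]; [PP without this director]; [PP after no server]. Total: 3.

3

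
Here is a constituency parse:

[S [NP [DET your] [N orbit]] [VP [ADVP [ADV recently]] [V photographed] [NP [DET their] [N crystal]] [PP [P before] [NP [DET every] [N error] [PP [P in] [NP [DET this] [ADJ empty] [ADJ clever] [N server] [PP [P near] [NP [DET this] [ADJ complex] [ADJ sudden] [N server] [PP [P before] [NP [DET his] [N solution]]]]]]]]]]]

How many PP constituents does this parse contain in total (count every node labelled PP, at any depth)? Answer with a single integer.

4

Scanning left to right, an opening `[PP` appears at word positions 7, 10, 15, 20 — 4 in total.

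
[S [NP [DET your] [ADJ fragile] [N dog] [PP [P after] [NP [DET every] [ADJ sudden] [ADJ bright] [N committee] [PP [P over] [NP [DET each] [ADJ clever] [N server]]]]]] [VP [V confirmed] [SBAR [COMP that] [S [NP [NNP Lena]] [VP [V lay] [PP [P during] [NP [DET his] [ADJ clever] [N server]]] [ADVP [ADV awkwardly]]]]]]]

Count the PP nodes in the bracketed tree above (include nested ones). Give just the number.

3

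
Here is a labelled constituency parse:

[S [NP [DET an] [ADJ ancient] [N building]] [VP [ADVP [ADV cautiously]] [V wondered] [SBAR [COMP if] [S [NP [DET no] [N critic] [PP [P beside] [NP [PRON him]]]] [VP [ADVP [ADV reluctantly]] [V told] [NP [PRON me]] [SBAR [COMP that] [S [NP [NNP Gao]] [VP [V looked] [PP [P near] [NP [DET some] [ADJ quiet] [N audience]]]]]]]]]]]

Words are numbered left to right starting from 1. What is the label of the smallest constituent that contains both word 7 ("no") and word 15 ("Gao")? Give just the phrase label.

S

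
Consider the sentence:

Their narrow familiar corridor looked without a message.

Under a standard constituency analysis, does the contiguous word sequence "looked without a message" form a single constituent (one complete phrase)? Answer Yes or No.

The sequence corresponds to a single VP node — the verb phrase "looked without a message".

Yes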